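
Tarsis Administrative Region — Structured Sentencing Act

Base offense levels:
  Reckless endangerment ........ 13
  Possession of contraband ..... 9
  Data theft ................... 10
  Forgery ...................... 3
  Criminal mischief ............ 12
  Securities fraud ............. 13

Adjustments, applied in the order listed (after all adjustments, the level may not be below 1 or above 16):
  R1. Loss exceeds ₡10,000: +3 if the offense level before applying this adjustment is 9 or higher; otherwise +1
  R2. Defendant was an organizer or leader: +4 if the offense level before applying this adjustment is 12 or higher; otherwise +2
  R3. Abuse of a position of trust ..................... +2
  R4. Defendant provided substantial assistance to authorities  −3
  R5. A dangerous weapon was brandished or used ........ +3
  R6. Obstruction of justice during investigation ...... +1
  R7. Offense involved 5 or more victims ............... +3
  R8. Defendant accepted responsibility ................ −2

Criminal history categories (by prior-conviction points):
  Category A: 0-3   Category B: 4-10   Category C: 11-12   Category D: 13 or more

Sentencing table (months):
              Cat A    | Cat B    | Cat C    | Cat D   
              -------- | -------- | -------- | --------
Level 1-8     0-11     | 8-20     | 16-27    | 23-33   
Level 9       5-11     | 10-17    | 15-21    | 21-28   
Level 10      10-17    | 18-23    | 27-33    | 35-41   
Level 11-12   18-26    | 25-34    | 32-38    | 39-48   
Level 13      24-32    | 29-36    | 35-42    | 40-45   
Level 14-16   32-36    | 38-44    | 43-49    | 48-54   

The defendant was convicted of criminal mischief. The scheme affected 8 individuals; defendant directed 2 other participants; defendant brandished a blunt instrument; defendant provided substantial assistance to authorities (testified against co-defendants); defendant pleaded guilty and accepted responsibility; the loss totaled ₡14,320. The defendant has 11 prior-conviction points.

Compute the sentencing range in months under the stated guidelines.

Base offense level for criminal mischief: 12.
R1 applies (level before this adjustment is 12 ≥ 9, so +3): 12 + 3 = 15.
R2 applies (level before this adjustment is 15 ≥ 12, so +4): 15 + 4 = 19.
R4 applies: 19 − 3 = 16.
R5 applies: 16 + 3 = 19.
R6 does not apply.
R7 applies: 19 + 3 = 22.
R8 applies: 22 − 2 = 20.
Level 20 exceeds the maximum of 16; capped at 16.
Final offense level: 16.
Criminal history: 11 prior points → Category C (11-12).
Level 16 falls in the 14-16 band.
Grid: Level 14-16 × Category C = 43-49 months.

43-49 months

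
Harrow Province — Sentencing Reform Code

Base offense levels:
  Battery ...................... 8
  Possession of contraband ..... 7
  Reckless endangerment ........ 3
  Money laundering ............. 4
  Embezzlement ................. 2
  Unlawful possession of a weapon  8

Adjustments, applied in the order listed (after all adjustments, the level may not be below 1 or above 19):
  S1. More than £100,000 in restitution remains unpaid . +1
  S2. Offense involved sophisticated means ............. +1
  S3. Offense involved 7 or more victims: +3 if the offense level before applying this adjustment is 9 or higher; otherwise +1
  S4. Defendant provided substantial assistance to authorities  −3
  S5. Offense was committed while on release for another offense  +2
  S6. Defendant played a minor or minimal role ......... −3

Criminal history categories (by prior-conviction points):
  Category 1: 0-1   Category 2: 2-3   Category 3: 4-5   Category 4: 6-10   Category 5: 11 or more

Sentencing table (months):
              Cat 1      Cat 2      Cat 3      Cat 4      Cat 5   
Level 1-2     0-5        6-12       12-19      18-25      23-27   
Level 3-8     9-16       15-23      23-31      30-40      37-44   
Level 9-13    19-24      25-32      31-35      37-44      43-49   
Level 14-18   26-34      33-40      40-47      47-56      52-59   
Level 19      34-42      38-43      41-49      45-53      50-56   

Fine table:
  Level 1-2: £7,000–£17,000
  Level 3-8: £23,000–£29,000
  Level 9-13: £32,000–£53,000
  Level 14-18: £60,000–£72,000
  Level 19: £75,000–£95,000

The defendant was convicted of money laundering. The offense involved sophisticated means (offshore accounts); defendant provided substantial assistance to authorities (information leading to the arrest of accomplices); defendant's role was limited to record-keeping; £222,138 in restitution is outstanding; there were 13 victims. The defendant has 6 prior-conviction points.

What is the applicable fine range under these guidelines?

Base offense level for money laundering: 4.
S1 applies: 4 + 1 = 5.
S2 applies: 5 + 1 = 6.
S3 applies (level before this adjustment is 6 < 9, so +1): 6 + 1 = 7.
S4 applies: 7 − 3 = 4.
S5 does not apply.
S6 applies: 4 − 3 = 1.
Final offense level: 1.
Level 1 falls in the 1-2 band.
Fine table: Level 1-2 → £7,000–£17,000.

£7,000–£17,000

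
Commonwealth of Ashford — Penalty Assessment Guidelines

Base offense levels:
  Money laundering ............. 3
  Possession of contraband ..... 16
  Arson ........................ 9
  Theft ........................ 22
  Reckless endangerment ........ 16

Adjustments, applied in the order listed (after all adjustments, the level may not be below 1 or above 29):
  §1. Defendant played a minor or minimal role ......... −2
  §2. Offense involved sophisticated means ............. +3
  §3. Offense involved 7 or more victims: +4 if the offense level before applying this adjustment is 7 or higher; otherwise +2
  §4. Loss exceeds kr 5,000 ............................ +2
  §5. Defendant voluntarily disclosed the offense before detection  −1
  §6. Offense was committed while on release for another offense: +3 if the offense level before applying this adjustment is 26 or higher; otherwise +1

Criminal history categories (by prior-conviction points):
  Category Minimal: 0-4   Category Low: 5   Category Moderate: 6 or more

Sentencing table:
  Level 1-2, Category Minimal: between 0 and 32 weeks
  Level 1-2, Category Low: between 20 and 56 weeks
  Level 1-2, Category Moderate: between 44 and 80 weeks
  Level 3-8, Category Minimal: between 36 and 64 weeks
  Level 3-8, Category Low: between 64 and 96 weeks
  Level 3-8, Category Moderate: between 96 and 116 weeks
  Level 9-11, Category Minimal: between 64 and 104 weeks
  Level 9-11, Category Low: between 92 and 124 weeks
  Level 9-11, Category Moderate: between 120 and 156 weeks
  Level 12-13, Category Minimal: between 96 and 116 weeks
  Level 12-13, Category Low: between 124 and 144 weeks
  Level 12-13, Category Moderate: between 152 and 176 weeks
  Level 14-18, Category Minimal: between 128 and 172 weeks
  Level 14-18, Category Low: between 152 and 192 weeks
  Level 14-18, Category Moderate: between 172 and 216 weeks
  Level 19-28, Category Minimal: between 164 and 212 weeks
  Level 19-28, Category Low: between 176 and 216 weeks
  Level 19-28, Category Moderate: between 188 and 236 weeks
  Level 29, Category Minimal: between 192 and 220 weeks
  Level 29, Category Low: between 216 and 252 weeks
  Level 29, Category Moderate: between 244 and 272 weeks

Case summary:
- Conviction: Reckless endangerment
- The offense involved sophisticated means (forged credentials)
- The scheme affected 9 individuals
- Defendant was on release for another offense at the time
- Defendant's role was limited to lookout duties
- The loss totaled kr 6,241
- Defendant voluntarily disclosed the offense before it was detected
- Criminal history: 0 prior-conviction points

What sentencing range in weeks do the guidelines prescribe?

164-212 weeks

Base offense level for reckless endangerment: 16.
§1 applies: 16 − 2 = 14.
§2 applies: 14 + 3 = 17.
§3 applies (level before this adjustment is 17 ≥ 7, so +4): 17 + 4 = 21.
§4 applies: 21 + 2 = 23.
§5 applies: 23 − 1 = 22.
§6 applies (level before this adjustment is 22 < 26, so +1): 22 + 1 = 23.
Final offense level: 23.
Criminal history: 0 prior points → Category Minimal (0-4).
Level 23 falls in the 19-28 band.
Grid: Level 19-28 × Category Minimal = 164-212 weeks.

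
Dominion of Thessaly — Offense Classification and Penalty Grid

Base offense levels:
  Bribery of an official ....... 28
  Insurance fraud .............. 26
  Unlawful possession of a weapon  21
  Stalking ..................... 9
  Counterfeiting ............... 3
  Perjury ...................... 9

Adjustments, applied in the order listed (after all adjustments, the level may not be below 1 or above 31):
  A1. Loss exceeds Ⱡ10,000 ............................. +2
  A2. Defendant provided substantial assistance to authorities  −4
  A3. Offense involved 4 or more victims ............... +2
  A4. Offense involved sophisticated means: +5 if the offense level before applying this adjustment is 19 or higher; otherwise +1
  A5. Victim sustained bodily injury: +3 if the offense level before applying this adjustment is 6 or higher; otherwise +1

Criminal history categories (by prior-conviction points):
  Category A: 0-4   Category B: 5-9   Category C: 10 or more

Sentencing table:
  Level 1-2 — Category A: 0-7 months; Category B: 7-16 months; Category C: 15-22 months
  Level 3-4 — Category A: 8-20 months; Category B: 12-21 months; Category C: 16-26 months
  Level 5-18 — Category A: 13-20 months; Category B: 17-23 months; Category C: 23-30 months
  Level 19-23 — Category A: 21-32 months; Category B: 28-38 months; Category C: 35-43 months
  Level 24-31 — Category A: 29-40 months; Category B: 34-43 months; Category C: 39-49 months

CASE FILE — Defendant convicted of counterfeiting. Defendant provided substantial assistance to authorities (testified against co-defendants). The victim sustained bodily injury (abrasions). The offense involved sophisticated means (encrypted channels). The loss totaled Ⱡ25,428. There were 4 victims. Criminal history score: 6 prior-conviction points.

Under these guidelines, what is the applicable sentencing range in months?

Base offense level for counterfeiting: 3.
A1 applies: 3 + 2 = 5.
A2 applies: 5 − 4 = 1.
A3 applies: 1 + 2 = 3.
A4 applies (level before this adjustment is 3 < 19, so +1): 3 + 1 = 4.
A5 applies (level before this adjustment is 4 < 6, so +1): 4 + 1 = 5.
Final offense level: 5.
Criminal history: 6 prior points → Category B (5-9).
Level 5 falls in the 5-18 band.
Grid: Level 5-18 × Category B = 17-23 months.

17-23 months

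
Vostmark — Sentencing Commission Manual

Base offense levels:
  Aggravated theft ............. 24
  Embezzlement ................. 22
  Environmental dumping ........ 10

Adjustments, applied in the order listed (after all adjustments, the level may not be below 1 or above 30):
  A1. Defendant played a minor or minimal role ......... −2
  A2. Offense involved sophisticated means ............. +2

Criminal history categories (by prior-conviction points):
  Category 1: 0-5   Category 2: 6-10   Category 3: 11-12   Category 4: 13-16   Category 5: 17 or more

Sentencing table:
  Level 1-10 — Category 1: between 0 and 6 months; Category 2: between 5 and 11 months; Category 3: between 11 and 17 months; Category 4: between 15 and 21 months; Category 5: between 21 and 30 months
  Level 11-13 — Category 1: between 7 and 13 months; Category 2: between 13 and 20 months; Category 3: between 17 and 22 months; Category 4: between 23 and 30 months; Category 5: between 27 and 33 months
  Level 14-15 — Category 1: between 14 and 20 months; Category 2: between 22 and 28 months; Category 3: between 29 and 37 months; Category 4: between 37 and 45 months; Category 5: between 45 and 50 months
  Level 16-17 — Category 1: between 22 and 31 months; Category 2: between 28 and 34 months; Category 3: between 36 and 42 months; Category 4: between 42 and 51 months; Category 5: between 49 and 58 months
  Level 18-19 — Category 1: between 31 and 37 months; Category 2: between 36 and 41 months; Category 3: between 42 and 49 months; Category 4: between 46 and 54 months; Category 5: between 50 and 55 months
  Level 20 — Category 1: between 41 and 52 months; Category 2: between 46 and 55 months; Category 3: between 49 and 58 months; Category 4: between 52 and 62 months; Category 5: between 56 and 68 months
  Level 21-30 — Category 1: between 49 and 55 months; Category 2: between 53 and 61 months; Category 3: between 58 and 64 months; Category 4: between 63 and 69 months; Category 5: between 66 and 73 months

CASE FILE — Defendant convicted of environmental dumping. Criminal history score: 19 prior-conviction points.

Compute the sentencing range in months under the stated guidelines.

Base offense level for environmental dumping: 10.
Final offense level: 10.
Criminal history: 19 prior points → Category 5 (17+).
Level 10 falls in the 1-10 band.
Grid: Level 1-10 × Category 5 = 21-30 months.

21-30 months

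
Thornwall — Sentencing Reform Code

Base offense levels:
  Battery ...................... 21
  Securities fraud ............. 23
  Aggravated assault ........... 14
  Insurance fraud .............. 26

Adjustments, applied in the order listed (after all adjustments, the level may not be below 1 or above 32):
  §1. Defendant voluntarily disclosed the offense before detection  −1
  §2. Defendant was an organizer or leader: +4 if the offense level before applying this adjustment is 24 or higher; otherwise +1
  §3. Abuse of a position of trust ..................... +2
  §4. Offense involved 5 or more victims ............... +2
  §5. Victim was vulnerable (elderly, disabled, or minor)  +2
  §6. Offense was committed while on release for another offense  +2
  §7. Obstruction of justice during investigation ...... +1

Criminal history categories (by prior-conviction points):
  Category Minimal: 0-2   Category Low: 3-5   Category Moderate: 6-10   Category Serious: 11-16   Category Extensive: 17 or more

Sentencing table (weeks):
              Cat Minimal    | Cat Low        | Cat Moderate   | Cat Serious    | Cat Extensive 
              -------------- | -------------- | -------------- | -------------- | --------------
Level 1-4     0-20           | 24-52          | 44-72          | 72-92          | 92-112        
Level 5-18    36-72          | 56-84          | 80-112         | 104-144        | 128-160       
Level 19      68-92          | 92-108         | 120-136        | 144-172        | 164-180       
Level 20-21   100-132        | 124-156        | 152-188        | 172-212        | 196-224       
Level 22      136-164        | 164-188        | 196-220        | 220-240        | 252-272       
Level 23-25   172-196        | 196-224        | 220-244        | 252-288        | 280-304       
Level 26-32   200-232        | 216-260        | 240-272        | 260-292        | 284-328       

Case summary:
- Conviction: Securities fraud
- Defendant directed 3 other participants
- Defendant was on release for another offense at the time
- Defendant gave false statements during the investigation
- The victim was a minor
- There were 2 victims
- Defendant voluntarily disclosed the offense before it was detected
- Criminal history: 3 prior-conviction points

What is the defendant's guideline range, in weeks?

Base offense level for securities fraud: 23.
§1 applies: 23 − 1 = 22.
§2 applies (level before this adjustment is 22 < 24, so +1): 22 + 1 = 23.
§5 applies: 23 + 2 = 25.
§6 applies: 25 + 2 = 27.
§7 applies: 27 + 1 = 28.
Final offense level: 28.
Criminal history: 3 prior points → Category Low (3-5).
Level 28 falls in the 26-32 band.
Grid: Level 26-32 × Category Low = 216-260 weeks.

216-260 weeks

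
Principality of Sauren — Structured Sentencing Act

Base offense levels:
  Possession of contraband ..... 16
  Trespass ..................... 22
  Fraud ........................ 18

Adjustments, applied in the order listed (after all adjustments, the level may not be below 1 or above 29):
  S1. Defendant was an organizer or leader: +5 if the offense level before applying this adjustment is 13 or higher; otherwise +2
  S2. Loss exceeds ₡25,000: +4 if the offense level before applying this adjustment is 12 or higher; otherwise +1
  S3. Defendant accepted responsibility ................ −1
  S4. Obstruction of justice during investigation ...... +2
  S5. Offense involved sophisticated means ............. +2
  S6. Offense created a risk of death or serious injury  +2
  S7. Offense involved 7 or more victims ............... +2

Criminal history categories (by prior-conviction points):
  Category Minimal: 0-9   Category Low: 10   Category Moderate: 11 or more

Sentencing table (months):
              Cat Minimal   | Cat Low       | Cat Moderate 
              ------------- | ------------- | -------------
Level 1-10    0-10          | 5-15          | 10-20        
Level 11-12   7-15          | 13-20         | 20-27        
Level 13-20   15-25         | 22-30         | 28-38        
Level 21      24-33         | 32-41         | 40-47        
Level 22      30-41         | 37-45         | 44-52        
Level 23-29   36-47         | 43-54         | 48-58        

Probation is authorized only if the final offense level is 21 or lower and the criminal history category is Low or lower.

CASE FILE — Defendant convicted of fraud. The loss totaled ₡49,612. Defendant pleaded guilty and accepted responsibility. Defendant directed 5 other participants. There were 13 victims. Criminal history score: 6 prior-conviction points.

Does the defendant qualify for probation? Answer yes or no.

Base offense level for fraud: 18.
S1 applies (level before this adjustment is 18 ≥ 13, so +5): 18 + 5 = 23.
S2 applies (level before this adjustment is 23 ≥ 12, so +4): 23 + 4 = 27.
S3 applies: 27 − 1 = 26.
S4 does not apply.
S6 does not apply.
S7 applies: 26 + 2 = 28.
Final offense level: 28.
Criminal history: 6 prior points → Category Minimal (0-9).
Level 28 falls in the 23-29 band.
Grid: Level 23-29 × Category Minimal = 36-47 months.
Probation check: level 28 > 21 and category Minimal ≤ Low → not eligible.

No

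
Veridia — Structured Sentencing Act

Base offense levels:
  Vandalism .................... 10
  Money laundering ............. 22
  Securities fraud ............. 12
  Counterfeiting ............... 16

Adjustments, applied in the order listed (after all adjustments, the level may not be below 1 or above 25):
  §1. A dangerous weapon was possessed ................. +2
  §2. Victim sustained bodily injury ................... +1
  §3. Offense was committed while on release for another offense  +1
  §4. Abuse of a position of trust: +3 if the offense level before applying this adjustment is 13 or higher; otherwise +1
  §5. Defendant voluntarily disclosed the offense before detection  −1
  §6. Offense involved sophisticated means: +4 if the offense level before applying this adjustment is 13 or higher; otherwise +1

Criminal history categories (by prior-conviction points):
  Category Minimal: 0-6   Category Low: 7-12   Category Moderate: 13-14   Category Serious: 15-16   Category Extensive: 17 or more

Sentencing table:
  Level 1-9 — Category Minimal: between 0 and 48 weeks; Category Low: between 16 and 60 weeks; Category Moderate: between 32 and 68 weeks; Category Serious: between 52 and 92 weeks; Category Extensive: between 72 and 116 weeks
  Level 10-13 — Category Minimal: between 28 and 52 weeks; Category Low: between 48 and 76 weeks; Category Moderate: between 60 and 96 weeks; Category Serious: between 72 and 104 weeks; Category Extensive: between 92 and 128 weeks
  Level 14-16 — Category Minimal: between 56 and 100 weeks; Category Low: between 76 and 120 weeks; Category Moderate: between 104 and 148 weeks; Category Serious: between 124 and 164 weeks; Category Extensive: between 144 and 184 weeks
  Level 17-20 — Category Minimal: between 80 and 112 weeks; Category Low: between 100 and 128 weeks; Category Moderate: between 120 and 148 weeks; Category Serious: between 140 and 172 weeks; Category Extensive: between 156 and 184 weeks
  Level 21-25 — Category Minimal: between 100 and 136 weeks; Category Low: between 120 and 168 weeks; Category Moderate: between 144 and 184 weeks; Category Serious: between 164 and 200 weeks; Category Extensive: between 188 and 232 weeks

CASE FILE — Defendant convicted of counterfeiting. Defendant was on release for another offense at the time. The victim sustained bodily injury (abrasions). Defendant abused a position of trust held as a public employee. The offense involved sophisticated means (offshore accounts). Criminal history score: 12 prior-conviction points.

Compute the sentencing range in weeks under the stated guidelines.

120-168 weeks

Base offense level for counterfeiting: 16.
§2 applies: 16 + 1 = 17.
§3 applies: 17 + 1 = 18.
§4 applies (level before this adjustment is 18 ≥ 13, so +3): 18 + 3 = 21.
§6 applies (level before this adjustment is 21 ≥ 13, so +4): 21 + 4 = 25.
Final offense level: 25.
Criminal history: 12 prior points → Category Low (7-12).
Level 25 falls in the 21-25 band.
Grid: Level 21-25 × Category Low = 120-168 weeks.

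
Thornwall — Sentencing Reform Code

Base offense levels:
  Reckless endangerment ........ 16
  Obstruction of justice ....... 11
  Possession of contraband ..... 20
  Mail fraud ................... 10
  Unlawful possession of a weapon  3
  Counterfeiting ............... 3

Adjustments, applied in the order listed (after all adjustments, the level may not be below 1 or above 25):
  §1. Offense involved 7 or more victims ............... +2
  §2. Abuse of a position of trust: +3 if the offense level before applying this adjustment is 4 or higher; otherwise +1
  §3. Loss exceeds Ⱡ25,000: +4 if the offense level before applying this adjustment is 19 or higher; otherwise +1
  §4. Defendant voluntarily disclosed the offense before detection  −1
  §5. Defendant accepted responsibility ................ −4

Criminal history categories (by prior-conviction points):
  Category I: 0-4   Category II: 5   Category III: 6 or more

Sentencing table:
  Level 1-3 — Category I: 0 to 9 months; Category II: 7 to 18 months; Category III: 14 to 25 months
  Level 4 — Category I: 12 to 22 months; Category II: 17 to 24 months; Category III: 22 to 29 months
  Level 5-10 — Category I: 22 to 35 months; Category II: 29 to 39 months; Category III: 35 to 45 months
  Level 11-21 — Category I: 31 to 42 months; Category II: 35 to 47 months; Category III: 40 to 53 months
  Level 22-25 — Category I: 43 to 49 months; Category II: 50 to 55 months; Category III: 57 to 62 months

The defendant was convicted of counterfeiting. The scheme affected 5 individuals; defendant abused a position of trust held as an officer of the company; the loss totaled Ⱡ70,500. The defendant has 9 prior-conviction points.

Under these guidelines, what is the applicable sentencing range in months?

Base offense level for counterfeiting: 3.
§1 does not apply.
§2 applies (level before this adjustment is 3 < 4, so +1): 3 + 1 = 4.
§3 applies (level before this adjustment is 4 < 19, so +1): 4 + 1 = 5.
§4 does not apply.
Final offense level: 5.
Criminal history: 9 prior points → Category III (6+).
Level 5 falls in the 5-10 band.
Grid: Level 5-10 × Category III = 35-45 months.

35-45 months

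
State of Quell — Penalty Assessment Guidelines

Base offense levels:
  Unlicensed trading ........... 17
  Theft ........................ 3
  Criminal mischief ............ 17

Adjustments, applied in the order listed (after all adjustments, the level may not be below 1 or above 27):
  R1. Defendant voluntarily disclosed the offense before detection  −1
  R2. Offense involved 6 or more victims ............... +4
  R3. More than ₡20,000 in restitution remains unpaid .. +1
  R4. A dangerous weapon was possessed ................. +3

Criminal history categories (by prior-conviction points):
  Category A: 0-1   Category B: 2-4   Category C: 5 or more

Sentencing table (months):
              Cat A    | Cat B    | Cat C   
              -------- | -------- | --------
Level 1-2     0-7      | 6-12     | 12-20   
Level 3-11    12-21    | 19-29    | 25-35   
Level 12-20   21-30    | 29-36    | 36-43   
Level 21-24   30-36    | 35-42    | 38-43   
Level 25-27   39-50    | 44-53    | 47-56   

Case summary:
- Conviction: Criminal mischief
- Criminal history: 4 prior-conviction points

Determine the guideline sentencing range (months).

Base offense level for criminal mischief: 17.
Final offense level: 17.
Criminal history: 4 prior points → Category B (2-4).
Level 17 falls in the 12-20 band.
Grid: Level 12-20 × Category B = 29-36 months.

29-36 months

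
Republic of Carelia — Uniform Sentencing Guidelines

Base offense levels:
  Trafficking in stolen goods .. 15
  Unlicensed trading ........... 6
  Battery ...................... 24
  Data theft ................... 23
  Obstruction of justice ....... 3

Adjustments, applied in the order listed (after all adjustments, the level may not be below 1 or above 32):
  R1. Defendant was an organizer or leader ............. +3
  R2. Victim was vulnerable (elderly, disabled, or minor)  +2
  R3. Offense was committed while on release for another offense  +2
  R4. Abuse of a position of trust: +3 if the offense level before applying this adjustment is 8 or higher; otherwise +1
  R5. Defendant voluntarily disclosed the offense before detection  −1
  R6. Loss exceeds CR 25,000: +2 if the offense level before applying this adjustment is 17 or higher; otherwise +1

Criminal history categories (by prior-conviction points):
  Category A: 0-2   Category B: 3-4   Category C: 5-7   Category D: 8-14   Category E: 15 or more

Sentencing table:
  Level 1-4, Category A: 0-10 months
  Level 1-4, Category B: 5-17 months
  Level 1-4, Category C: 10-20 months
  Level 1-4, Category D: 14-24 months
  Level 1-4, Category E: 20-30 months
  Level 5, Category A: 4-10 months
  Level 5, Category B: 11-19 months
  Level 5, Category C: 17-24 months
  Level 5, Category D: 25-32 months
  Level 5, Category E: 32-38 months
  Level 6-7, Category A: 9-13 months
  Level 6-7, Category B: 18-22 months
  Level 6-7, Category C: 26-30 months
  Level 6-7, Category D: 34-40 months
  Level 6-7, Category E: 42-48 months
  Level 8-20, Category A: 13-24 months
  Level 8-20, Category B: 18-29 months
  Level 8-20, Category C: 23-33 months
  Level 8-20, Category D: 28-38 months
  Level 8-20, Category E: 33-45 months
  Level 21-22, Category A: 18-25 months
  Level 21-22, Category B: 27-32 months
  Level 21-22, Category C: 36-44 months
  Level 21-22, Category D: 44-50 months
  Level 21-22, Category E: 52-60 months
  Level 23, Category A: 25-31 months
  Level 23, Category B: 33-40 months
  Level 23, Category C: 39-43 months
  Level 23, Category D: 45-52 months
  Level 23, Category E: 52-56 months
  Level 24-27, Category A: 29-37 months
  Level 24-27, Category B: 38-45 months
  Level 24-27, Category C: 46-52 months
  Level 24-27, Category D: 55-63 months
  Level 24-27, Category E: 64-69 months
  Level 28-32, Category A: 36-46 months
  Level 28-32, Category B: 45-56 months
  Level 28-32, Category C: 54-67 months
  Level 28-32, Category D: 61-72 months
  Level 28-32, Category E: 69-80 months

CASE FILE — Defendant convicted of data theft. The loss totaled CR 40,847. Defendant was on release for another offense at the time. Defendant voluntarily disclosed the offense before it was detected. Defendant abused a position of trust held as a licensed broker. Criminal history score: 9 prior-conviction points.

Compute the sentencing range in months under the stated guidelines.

Base offense level for data theft: 23.
R2 does not apply.
R3 applies: 23 + 2 = 25.
R4 applies (level before this adjustment is 25 ≥ 8, so +3): 25 + 3 = 28.
R5 applies: 28 − 1 = 27.
R6 applies (level before this adjustment is 27 ≥ 17, so +2): 27 + 2 = 29.
Final offense level: 29.
Criminal history: 9 prior points → Category D (8-14).
Level 29 falls in the 28-32 band.
Grid: Level 28-32 × Category D = 61-72 months.

61-72 months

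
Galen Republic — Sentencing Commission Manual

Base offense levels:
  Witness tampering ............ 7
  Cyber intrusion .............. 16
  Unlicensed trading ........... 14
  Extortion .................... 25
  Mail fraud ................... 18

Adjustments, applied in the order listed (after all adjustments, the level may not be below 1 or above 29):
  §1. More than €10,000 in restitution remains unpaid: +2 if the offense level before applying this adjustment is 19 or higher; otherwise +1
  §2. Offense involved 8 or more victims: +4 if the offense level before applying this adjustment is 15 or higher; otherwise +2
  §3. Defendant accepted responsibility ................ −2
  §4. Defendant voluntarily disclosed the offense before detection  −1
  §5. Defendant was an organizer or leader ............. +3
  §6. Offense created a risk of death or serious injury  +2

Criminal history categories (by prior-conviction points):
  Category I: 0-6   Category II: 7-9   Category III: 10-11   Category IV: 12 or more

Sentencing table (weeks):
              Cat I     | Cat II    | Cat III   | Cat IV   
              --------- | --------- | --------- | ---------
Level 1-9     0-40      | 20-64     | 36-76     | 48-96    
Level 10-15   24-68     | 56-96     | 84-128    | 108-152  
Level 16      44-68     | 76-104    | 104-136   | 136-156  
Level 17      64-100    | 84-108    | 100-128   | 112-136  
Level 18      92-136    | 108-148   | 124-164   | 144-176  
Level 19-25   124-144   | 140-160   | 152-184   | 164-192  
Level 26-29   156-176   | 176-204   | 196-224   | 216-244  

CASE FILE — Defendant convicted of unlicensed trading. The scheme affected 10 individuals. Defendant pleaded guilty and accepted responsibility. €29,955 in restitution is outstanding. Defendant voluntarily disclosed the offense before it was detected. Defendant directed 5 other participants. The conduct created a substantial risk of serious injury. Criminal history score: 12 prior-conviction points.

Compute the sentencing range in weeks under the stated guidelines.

Base offense level for unlicensed trading: 14.
§1 applies (level before this adjustment is 14 < 19, so +1): 14 + 1 = 15.
§2 applies (level before this adjustment is 15 ≥ 15, so +4): 15 + 4 = 19.
§3 applies: 19 − 2 = 17.
§4 applies: 17 − 1 = 16.
§5 applies: 16 + 3 = 19.
§6 applies: 19 + 2 = 21.
Final offense level: 21.
Criminal history: 12 prior points → Category IV (12+).
Level 21 falls in the 19-25 band.
Grid: Level 19-25 × Category IV = 164-192 weeks.

164-192 weeks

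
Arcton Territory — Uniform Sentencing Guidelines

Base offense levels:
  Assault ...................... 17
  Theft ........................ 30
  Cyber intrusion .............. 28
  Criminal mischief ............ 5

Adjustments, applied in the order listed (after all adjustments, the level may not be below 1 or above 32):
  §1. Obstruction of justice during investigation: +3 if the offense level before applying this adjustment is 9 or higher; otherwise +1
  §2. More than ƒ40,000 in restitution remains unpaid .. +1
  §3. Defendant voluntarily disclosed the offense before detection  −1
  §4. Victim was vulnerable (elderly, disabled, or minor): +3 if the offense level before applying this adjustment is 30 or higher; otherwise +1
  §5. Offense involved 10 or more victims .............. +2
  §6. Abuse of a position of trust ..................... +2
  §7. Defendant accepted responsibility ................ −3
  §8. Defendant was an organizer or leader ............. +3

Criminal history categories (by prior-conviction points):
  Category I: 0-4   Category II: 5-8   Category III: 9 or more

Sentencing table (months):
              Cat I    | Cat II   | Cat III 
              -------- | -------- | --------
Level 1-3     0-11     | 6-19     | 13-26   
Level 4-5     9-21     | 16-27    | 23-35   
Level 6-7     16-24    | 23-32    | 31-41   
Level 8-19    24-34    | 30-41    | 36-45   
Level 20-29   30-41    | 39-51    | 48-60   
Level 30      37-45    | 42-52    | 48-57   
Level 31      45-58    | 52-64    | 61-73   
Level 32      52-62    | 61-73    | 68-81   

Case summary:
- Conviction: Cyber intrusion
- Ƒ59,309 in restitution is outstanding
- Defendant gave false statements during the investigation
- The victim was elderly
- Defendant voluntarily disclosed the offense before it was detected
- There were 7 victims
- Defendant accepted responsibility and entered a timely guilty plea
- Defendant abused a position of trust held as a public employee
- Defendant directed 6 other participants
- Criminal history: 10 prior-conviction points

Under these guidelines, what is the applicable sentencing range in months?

68-81 months

Base offense level for cyber intrusion: 28.
§1 applies (level before this adjustment is 28 ≥ 9, so +3): 28 + 3 = 31.
§2 applies: 31 + 1 = 32.
§3 applies: 32 − 1 = 31.
§4 applies (level before this adjustment is 31 ≥ 30, so +3): 31 + 3 = 34.
§5 does not apply.
§6 applies: 34 + 2 = 36.
§7 applies: 36 − 3 = 33.
§8 applies: 33 + 3 = 36.
Level 36 exceeds the maximum of 32; capped at 32.
Final offense level: 32.
Criminal history: 10 prior points → Category III (9+).
Level 32 falls in the 32 band.
Grid: Level 32 × Category III = 68-81 months.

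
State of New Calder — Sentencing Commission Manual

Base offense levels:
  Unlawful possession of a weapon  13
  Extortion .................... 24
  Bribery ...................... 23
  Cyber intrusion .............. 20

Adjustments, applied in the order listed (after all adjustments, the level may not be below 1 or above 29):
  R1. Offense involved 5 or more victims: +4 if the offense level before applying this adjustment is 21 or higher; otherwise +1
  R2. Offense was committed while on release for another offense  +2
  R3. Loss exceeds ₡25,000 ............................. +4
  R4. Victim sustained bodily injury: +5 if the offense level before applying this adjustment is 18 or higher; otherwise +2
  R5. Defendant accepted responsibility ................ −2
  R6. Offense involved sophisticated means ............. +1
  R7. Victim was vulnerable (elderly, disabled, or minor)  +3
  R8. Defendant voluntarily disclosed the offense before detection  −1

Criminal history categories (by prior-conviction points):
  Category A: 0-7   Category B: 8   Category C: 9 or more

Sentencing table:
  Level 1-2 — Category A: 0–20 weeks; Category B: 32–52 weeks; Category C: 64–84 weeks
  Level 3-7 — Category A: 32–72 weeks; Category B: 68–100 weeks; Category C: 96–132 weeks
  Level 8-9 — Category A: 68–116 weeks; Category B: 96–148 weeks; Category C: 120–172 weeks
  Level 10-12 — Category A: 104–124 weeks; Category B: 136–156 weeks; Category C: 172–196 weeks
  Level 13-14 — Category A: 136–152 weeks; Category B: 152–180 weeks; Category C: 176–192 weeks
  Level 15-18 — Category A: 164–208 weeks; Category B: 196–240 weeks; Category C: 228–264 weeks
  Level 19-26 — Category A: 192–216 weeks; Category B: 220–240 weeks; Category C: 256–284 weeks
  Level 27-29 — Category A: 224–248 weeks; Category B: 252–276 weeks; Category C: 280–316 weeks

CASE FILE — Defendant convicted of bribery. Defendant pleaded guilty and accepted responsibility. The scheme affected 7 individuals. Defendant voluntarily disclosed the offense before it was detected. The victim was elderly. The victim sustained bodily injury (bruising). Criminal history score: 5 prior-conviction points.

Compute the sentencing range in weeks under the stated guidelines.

224-248 weeks

Base offense level for bribery: 23.
R1 applies (level before this adjustment is 23 ≥ 21, so +4): 23 + 4 = 27.
R2 does not apply.
R3 does not apply.
R4 applies (level before this adjustment is 27 ≥ 18, so +5): 27 + 5 = 32.
R5 applies: 32 − 2 = 30.
R6 does not apply.
R7 applies: 30 + 3 = 33.
R8 applies: 33 − 1 = 32.
Level 32 exceeds the maximum of 29; capped at 29.
Final offense level: 29.
Criminal history: 5 prior points → Category A (0-7).
Level 29 falls in the 27-29 band.
Grid: Level 27-29 × Category A = 224-248 weeks.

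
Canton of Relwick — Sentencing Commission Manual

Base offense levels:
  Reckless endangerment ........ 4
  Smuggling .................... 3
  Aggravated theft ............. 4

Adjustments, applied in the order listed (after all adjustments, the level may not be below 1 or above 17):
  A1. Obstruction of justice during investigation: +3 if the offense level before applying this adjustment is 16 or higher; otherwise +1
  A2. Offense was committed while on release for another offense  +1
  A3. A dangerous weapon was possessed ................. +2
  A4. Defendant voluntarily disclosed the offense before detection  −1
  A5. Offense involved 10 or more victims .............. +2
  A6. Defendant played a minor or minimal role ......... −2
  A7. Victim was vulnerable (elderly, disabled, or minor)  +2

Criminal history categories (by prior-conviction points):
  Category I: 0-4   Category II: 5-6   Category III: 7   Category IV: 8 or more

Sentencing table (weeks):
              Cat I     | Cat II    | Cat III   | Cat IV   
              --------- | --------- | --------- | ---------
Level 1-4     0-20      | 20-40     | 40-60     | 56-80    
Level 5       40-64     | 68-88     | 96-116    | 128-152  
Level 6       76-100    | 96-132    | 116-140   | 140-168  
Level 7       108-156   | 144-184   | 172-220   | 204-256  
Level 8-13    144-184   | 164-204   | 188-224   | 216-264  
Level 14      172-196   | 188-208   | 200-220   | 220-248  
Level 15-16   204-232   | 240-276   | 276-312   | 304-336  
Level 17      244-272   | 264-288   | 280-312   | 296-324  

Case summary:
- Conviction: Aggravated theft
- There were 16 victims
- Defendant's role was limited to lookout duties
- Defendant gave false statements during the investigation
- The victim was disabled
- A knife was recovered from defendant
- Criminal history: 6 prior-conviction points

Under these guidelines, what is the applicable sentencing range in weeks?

Base offense level for aggravated theft: 4.
A1 applies (level before this adjustment is 4 < 16, so +1): 4 + 1 = 5.
A2 does not apply.
A3 applies: 5 + 2 = 7.
A5 applies: 7 + 2 = 9.
A6 applies: 9 − 2 = 7.
A7 applies: 7 + 2 = 9.
Final offense level: 9.
Criminal history: 6 prior points → Category II (5-6).
Level 9 falls in the 8-13 band.
Grid: Level 8-13 × Category II = 164-204 weeks.

164-204 weeks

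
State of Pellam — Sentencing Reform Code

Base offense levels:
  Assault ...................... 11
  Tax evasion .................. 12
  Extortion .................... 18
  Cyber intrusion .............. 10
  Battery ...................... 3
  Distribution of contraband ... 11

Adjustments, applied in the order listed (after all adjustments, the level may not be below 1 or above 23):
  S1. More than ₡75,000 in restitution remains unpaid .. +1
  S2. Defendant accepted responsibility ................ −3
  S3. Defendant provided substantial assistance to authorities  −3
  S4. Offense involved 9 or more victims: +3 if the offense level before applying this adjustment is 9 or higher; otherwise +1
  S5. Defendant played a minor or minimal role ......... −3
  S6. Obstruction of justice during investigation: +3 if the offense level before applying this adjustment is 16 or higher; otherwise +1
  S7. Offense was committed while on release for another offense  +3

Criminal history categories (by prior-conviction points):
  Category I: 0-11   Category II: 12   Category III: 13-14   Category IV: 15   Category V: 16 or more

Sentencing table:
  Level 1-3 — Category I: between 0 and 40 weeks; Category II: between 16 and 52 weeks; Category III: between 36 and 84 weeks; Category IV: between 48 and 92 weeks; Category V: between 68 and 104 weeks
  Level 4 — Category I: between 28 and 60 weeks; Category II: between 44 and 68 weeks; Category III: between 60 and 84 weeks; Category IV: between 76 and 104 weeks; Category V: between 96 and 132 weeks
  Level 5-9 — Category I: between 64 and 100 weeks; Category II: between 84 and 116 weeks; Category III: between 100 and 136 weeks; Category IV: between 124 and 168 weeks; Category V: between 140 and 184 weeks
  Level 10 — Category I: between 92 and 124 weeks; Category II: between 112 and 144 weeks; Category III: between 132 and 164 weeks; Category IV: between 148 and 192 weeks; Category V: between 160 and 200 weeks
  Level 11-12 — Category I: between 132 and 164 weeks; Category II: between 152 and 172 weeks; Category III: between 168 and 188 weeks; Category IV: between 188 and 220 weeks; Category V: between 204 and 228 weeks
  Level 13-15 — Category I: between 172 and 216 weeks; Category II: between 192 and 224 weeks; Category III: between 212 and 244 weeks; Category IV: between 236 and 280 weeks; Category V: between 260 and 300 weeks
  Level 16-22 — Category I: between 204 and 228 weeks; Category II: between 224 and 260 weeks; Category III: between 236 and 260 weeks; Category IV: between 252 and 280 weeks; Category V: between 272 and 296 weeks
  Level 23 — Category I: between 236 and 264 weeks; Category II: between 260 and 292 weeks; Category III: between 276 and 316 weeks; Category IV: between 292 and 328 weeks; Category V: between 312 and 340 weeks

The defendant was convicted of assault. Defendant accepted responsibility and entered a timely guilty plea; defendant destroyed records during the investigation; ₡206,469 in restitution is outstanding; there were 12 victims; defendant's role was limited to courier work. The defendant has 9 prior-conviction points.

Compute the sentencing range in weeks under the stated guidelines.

92-124 weeks

Base offense level for assault: 11.
S1 applies: 11 + 1 = 12.
S2 applies: 12 − 3 = 9.
S4 applies (level before this adjustment is 9 ≥ 9, so +3): 9 + 3 = 12.
S5 applies: 12 − 3 = 9.
S6 applies (level before this adjustment is 9 < 16, so +1): 9 + 1 = 10.
Final offense level: 10.
Criminal history: 9 prior points → Category I (0-11).
Level 10 falls in the 10 band.
Grid: Level 10 × Category I = 92-124 weeks.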